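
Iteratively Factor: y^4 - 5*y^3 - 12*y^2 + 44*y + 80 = (y - 4)*(y^3 - y^2 - 16*y - 20) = (y - 4)*(y + 2)*(y^2 - 3*y - 10) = (y - 4)*(y + 2)^2*(y - 5)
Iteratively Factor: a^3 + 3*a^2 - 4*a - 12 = (a + 3)*(a^2 - 4) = (a - 2)*(a + 3)*(a + 2)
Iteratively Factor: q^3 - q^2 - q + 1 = (q - 1)*(q^2 - 1) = (q - 1)^2*(q + 1)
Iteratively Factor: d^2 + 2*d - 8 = (d + 4)*(d - 2)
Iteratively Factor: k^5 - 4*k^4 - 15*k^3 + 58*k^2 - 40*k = (k)*(k^4 - 4*k^3 - 15*k^2 + 58*k - 40) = k*(k - 2)*(k^3 - 2*k^2 - 19*k + 20) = k*(k - 2)*(k + 4)*(k^2 - 6*k + 5) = k*(k - 2)*(k - 1)*(k + 4)*(k - 5)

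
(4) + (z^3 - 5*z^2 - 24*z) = z^3 - 5*z^2 - 24*z + 4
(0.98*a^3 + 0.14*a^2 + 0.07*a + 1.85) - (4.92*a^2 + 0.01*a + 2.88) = 0.98*a^3 - 4.78*a^2 + 0.06*a - 1.03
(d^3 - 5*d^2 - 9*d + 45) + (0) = d^3 - 5*d^2 - 9*d + 45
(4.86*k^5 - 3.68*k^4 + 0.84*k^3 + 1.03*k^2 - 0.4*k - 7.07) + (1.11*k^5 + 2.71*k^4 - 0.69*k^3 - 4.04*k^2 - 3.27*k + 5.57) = 5.97*k^5 - 0.97*k^4 + 0.15*k^3 - 3.01*k^2 - 3.67*k - 1.5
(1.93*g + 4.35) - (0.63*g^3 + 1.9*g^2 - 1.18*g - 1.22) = -0.63*g^3 - 1.9*g^2 + 3.11*g + 5.57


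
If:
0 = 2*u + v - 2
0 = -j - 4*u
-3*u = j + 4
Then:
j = -16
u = 4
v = -6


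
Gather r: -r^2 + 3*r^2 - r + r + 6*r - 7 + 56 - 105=2*r^2 + 6*r - 56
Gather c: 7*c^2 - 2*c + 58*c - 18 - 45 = 7*c^2 + 56*c - 63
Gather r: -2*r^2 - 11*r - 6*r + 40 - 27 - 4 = -2*r^2 - 17*r + 9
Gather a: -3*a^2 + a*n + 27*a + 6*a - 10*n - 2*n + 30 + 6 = -3*a^2 + a*(n + 33) - 12*n + 36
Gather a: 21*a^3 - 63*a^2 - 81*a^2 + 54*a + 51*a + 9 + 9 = 21*a^3 - 144*a^2 + 105*a + 18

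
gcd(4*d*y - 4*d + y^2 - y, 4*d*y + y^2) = 4*d + y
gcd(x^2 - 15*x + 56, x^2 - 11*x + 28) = x - 7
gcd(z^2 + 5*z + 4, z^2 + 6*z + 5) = z + 1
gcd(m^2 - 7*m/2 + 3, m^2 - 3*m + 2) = m - 2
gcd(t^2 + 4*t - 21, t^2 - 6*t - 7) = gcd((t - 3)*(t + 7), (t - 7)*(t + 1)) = 1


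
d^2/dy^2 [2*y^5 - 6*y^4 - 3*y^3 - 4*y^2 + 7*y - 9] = 40*y^3 - 72*y^2 - 18*y - 8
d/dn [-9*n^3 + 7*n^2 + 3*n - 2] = -27*n^2 + 14*n + 3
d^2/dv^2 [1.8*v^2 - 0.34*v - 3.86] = 3.60000000000000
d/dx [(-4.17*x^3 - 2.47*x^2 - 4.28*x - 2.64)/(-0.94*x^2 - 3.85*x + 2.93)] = (3.9198*x^4 + 32.109*x^3 - 31.168*x^2 - 19.4374*x - 22.7044)/(0.8836*x^4 + 7.238*x^3 + 9.3141*x^2 - 22.561*x + 8.5849)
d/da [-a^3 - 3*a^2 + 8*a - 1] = -3*a^2 - 6*a + 8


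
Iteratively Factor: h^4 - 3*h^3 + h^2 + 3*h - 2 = (h - 1)*(h^3 - 2*h^2 - h + 2) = (h - 2)*(h - 1)*(h^2 - 1) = (h - 2)*(h - 1)*(h + 1)*(h - 1)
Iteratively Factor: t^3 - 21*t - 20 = (t + 1)*(t^2 - t - 20) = (t + 1)*(t + 4)*(t - 5)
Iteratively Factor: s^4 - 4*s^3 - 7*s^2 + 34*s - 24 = (s - 4)*(s^3 - 7*s + 6) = (s - 4)*(s - 2)*(s^2 + 2*s - 3) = (s - 4)*(s - 2)*(s - 1)*(s + 3)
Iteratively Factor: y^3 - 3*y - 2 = (y + 1)*(y^2 - y - 2) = (y - 2)*(y + 1)*(y + 1)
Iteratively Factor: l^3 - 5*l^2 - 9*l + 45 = (l - 5)*(l^2 - 9) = (l - 5)*(l - 3)*(l + 3)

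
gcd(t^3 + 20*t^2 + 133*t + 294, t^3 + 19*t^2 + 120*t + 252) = t^2 + 13*t + 42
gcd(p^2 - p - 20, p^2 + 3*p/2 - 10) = p + 4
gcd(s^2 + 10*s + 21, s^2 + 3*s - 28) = s + 7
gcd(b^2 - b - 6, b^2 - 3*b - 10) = b + 2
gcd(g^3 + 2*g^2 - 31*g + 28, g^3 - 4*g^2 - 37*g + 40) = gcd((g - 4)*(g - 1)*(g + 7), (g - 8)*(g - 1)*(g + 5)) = g - 1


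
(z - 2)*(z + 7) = z^2 + 5*z - 14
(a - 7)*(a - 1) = a^2 - 8*a + 7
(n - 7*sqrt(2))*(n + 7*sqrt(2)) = n^2 - 98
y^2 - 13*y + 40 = (y - 8)*(y - 5)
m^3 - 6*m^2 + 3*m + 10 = (m - 5)*(m - 2)*(m + 1)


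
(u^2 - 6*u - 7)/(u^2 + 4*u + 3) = (u - 7)/(u + 3)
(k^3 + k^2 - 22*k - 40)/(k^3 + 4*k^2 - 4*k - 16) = (k - 5)/(k - 2)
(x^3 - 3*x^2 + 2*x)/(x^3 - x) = (x - 2)/(x + 1)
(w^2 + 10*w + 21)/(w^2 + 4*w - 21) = (w + 3)/(w - 3)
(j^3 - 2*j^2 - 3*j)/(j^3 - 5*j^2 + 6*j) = (j + 1)/(j - 2)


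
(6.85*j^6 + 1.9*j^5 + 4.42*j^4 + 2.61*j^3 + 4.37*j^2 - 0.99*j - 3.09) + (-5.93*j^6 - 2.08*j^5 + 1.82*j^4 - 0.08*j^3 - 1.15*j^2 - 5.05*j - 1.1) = 0.92*j^6 - 0.18*j^5 + 6.24*j^4 + 2.53*j^3 + 3.22*j^2 - 6.04*j - 4.19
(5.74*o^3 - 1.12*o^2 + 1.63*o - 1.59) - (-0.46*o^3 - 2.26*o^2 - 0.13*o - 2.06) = 6.2*o^3 + 1.14*o^2 + 1.76*o + 0.47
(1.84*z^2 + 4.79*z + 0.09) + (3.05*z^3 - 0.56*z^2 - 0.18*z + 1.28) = 3.05*z^3 + 1.28*z^2 + 4.61*z + 1.37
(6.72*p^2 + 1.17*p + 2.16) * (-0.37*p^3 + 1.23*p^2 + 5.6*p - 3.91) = -2.4864*p^5 + 7.8327*p^4 + 38.2719*p^3 - 17.0664*p^2 + 7.5213*p - 8.4456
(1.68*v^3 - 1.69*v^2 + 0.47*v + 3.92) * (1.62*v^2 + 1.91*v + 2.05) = 2.7216*v^5 + 0.471*v^4 + 0.9775*v^3 + 3.7836*v^2 + 8.4507*v + 8.036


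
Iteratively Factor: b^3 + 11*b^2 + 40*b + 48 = (b + 3)*(b^2 + 8*b + 16) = (b + 3)*(b + 4)*(b + 4)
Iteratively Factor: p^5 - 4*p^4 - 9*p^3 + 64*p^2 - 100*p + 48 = (p + 4)*(p^4 - 8*p^3 + 23*p^2 - 28*p + 12) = (p - 2)*(p + 4)*(p^3 - 6*p^2 + 11*p - 6) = (p - 2)*(p - 1)*(p + 4)*(p^2 - 5*p + 6) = (p - 2)^2*(p - 1)*(p + 4)*(p - 3)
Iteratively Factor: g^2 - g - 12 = (g + 3)*(g - 4)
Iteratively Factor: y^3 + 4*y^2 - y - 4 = (y + 4)*(y^2 - 1) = (y - 1)*(y + 4)*(y + 1)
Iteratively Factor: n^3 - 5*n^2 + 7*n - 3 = (n - 1)*(n^2 - 4*n + 3) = (n - 1)^2*(n - 3)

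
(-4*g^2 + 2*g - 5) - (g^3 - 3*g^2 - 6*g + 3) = -g^3 - g^2 + 8*g - 8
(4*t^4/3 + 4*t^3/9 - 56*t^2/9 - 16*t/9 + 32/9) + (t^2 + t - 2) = 4*t^4/3 + 4*t^3/9 - 47*t^2/9 - 7*t/9 + 14/9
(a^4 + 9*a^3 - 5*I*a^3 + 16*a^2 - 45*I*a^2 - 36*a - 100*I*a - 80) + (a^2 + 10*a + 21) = a^4 + 9*a^3 - 5*I*a^3 + 17*a^2 - 45*I*a^2 - 26*a - 100*I*a - 59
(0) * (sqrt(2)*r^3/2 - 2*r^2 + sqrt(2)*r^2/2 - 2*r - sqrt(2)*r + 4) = 0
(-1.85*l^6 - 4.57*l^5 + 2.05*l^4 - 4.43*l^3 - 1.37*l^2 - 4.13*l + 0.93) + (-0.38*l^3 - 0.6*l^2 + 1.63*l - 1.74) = -1.85*l^6 - 4.57*l^5 + 2.05*l^4 - 4.81*l^3 - 1.97*l^2 - 2.5*l - 0.81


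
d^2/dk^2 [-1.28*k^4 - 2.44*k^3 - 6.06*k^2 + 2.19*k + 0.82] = -15.36*k^2 - 14.64*k - 12.12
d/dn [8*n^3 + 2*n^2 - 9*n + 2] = 24*n^2 + 4*n - 9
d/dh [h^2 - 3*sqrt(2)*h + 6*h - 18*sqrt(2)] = 2*h - 3*sqrt(2) + 6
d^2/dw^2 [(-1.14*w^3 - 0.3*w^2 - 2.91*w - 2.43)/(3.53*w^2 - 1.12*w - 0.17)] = (1.4210854715202e-14*w^5 - 5.32907051820075e-15*w^4 - 79.122858*w^3 - 184.062438*w^2 + 46.968066*w - 7.922082)/(43.986977*w^6 - 41.868624*w^5 + 6.929037*w^4 + 2.627744*w^3 - 0.333693*w^2 - 0.097104*w - 0.004913)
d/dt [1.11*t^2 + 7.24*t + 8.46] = 2.22*t + 7.24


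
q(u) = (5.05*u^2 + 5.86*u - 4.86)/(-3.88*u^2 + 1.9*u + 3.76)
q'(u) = (7.76*u - 1.9)*(5.05*u^2 + 5.86*u - 4.86)/(-3.88*u^2 + 1.9*u + 3.76)^2 + (10.1*u + 5.86)/(-3.88*u^2 + 1.9*u + 3.76)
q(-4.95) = -0.89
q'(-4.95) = 0.08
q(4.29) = -1.90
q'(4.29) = 0.18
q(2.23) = -2.95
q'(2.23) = 1.51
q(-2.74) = -0.56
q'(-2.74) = 0.29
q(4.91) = -1.81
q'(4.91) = 0.13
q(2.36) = -2.78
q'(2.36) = 1.19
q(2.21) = -2.98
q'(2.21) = 1.57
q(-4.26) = -0.83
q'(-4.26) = 0.11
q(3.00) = -2.28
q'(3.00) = 0.50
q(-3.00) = -0.62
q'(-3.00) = 0.24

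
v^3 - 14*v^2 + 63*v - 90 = (v - 6)*(v - 5)*(v - 3)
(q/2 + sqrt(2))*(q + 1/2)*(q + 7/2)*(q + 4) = q^4/2 + sqrt(2)*q^3 + 4*q^3 + 71*q^2/8 + 8*sqrt(2)*q^2 + 7*q/2 + 71*sqrt(2)*q/4 + 7*sqrt(2)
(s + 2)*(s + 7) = s^2 + 9*s + 14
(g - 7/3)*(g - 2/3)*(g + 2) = g^3 - g^2 - 40*g/9 + 28/9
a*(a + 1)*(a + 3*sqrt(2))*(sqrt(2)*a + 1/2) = sqrt(2)*a^4 + sqrt(2)*a^3 + 13*a^3/2 + 3*sqrt(2)*a^2/2 + 13*a^2/2 + 3*sqrt(2)*a/2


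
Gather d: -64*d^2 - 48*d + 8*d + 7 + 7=-64*d^2 - 40*d + 14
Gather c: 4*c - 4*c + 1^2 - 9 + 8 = 0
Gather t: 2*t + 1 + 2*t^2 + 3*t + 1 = 2*t^2 + 5*t + 2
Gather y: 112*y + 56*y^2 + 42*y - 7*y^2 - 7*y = 49*y^2 + 147*y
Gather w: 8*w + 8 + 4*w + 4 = 12*w + 12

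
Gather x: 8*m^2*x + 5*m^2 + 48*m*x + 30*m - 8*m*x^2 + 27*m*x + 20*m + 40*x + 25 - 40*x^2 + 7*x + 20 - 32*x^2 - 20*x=5*m^2 + 50*m + x^2*(-8*m - 72) + x*(8*m^2 + 75*m + 27) + 45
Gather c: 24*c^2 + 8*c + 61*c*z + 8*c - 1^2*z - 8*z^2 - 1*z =24*c^2 + c*(61*z + 16) - 8*z^2 - 2*z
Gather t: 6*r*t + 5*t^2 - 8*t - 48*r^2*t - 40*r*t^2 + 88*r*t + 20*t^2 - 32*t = t^2*(25 - 40*r) + t*(-48*r^2 + 94*r - 40)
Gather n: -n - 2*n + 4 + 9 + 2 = 15 - 3*n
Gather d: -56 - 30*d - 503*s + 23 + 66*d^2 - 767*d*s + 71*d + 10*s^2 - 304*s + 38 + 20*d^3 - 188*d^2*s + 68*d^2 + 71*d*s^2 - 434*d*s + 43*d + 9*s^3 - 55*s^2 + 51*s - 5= 20*d^3 + d^2*(134 - 188*s) + d*(71*s^2 - 1201*s + 84) + 9*s^3 - 45*s^2 - 756*s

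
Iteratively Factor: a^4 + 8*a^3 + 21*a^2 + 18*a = (a + 3)*(a^3 + 5*a^2 + 6*a) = (a + 3)^2*(a^2 + 2*a) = a*(a + 3)^2*(a + 2)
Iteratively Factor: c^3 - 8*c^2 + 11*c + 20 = (c - 5)*(c^2 - 3*c - 4) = (c - 5)*(c + 1)*(c - 4)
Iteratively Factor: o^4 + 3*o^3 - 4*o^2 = (o)*(o^3 + 3*o^2 - 4*o) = o*(o + 4)*(o^2 - o) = o^2*(o + 4)*(o - 1)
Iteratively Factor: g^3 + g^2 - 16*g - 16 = (g + 4)*(g^2 - 3*g - 4) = (g + 1)*(g + 4)*(g - 4)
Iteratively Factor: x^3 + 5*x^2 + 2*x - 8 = (x + 4)*(x^2 + x - 2) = (x + 2)*(x + 4)*(x - 1)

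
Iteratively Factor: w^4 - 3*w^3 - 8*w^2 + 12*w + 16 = (w + 1)*(w^3 - 4*w^2 - 4*w + 16) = (w + 1)*(w + 2)*(w^2 - 6*w + 8) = (w - 2)*(w + 1)*(w + 2)*(w - 4)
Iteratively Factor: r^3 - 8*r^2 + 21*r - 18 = (r - 3)*(r^2 - 5*r + 6) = (r - 3)^2*(r - 2)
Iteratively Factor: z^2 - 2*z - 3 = (z - 3)*(z + 1)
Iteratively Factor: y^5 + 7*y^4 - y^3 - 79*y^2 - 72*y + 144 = (y - 1)*(y^4 + 8*y^3 + 7*y^2 - 72*y - 144) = (y - 1)*(y + 4)*(y^3 + 4*y^2 - 9*y - 36) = (y - 1)*(y + 3)*(y + 4)*(y^2 + y - 12) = (y - 1)*(y + 3)*(y + 4)^2*(y - 3)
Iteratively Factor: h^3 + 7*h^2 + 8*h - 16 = (h + 4)*(h^2 + 3*h - 4) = (h - 1)*(h + 4)*(h + 4)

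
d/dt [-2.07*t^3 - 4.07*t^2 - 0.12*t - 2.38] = -6.21*t^2 - 8.14*t - 0.12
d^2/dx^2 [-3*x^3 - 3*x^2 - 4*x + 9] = -18*x - 6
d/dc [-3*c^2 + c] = 1 - 6*c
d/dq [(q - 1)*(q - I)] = 2*q - 1 - I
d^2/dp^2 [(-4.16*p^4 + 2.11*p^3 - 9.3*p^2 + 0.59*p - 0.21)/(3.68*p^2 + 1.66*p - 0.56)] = (-112.672768*p^6 - 152.475648*p^5 - 17.3422079999999*p^4 + 211.803096*p^3 - 159.479712*p^2 + 3.56832000000001*p - 6.75892)/(49.836032*p^6 + 67.441152*p^5 + 7.670592*p^4 - 15.951272*p^3 - 1.167264*p^2 + 1.561728*p - 0.175616)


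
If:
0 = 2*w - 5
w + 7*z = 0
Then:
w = 5/2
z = -5/14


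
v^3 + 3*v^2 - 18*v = v*(v - 3)*(v + 6)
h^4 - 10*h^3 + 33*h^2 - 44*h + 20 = (h - 5)*(h - 2)^2*(h - 1)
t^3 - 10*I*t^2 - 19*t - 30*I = (t - 6*I)*(t - 5*I)*(t + I)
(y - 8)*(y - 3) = y^2 - 11*y + 24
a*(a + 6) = a^2 + 6*a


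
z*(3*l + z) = 3*l*z + z^2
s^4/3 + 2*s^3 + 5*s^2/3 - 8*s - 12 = (s/3 + 1)*(s - 2)*(s + 2)*(s + 3)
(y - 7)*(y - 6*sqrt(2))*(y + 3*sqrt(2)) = y^3 - 7*y^2 - 3*sqrt(2)*y^2 - 36*y + 21*sqrt(2)*y + 252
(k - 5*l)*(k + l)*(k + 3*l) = k^3 - k^2*l - 17*k*l^2 - 15*l^3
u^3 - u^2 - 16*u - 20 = (u - 5)*(u + 2)^2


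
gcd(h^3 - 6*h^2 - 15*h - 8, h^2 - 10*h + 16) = h - 8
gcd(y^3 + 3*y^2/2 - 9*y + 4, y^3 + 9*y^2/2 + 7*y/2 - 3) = y - 1/2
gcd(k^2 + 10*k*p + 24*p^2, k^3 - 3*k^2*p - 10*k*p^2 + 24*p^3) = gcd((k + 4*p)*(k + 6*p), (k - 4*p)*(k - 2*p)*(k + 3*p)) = 1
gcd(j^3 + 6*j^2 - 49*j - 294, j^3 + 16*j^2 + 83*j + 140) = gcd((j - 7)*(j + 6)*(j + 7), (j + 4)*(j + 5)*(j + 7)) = j + 7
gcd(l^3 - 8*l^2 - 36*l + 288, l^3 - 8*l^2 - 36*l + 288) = l^3 - 8*l^2 - 36*l + 288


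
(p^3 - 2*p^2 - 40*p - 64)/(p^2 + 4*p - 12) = (p^3 - 2*p^2 - 40*p - 64)/(p^2 + 4*p - 12)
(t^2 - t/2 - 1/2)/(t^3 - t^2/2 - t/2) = 1/t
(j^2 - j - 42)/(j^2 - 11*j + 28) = (j + 6)/(j - 4)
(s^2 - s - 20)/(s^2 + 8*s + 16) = (s - 5)/(s + 4)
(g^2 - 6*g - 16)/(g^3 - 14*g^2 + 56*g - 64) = (g + 2)/(g^2 - 6*g + 8)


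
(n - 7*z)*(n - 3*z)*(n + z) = n^3 - 9*n^2*z + 11*n*z^2 + 21*z^3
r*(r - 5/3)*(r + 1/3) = r^3 - 4*r^2/3 - 5*r/9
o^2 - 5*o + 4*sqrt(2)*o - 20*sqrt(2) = (o - 5)*(o + 4*sqrt(2))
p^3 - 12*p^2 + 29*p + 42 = (p - 7)*(p - 6)*(p + 1)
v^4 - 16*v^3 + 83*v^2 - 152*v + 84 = (v - 7)*(v - 6)*(v - 2)*(v - 1)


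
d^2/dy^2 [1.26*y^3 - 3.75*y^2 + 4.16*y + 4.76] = 7.56*y - 7.5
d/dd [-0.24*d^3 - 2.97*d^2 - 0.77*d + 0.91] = -0.72*d^2 - 5.94*d - 0.77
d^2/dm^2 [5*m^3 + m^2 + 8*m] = 30*m + 2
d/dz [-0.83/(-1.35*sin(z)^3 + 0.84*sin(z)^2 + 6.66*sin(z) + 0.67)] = (-3.3615*sin(z)^2 + 1.3944*sin(z) + 5.5278)*cos(z)/(-1.35*sin(z)^3 + 0.84*sin(z)^2 + 6.66*sin(z) + 0.67)^2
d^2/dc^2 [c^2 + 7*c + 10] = 2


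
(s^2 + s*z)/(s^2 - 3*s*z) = (s + z)/(s - 3*z)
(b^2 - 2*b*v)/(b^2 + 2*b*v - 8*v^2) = b/(b + 4*v)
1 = 1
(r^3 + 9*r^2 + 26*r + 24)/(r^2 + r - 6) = (r^2 + 6*r + 8)/(r - 2)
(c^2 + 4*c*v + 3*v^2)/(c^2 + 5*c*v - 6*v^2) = (c^2 + 4*c*v + 3*v^2)/(c^2 + 5*c*v - 6*v^2)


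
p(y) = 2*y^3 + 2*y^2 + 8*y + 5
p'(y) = 6*y^2 + 4*y + 8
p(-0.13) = 3.99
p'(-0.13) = 7.58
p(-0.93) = -2.32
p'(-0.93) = 9.47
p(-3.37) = -75.79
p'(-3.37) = 62.66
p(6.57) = 711.08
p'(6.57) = 293.27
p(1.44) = 26.64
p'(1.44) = 26.20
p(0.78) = 13.41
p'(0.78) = 14.77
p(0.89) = 15.11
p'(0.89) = 16.31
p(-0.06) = 4.53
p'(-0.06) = 7.78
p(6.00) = 557.00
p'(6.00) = 248.00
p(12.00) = 3845.00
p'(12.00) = 920.00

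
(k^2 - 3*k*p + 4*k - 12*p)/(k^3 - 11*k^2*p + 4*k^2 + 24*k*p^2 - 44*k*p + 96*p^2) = 1/(k - 8*p)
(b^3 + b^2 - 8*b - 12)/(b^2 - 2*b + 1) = (b^3 + b^2 - 8*b - 12)/(b^2 - 2*b + 1)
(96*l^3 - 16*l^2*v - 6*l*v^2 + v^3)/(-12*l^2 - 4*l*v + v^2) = (-16*l^2 + v^2)/(2*l + v)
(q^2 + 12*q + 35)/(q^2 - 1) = (q^2 + 12*q + 35)/(q^2 - 1)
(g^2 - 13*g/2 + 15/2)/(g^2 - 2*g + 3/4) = 2*(g - 5)/(2*g - 1)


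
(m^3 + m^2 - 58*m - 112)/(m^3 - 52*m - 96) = (m + 7)/(m + 6)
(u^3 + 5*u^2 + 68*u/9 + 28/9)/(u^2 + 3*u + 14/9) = u + 2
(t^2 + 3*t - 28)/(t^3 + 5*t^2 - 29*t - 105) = (t - 4)/(t^2 - 2*t - 15)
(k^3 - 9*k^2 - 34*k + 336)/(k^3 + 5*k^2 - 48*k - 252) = (k - 8)/(k + 6)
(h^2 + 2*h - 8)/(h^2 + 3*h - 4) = (h - 2)/(h - 1)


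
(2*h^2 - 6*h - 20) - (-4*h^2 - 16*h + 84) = 6*h^2 + 10*h - 104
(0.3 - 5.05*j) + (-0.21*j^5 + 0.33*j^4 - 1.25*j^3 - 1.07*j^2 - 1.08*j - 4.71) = -0.21*j^5 + 0.33*j^4 - 1.25*j^3 - 1.07*j^2 - 6.13*j - 4.41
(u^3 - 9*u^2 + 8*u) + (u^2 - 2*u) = u^3 - 8*u^2 + 6*u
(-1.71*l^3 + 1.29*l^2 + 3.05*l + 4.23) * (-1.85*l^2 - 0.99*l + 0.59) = 3.1635*l^5 - 0.6936*l^4 - 7.9285*l^3 - 10.0839*l^2 - 2.3882*l + 2.4957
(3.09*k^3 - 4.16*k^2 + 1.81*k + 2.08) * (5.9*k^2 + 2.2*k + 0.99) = 18.231*k^5 - 17.746*k^4 + 4.5861*k^3 + 12.1356*k^2 + 6.3679*k + 2.0592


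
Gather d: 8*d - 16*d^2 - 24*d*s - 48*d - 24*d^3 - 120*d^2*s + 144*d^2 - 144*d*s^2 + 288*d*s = -24*d^3 + d^2*(128 - 120*s) + d*(-144*s^2 + 264*s - 40)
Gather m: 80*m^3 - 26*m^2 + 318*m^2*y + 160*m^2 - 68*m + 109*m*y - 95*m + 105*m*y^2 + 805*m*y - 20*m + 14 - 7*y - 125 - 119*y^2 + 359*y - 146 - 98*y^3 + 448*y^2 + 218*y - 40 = 80*m^3 + m^2*(318*y + 134) + m*(105*y^2 + 914*y - 183) - 98*y^3 + 329*y^2 + 570*y - 297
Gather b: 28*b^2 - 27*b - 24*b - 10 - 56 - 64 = 28*b^2 - 51*b - 130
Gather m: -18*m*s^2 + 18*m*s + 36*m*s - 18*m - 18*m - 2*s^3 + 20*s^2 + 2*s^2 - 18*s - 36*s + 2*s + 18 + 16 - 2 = m*(-18*s^2 + 54*s - 36) - 2*s^3 + 22*s^2 - 52*s + 32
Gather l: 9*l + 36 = 9*l + 36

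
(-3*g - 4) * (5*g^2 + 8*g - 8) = -15*g^3 - 44*g^2 - 8*g + 32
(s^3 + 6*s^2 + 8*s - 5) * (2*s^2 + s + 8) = 2*s^5 + 13*s^4 + 30*s^3 + 46*s^2 + 59*s - 40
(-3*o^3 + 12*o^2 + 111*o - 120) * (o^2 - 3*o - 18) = -3*o^5 + 21*o^4 + 129*o^3 - 669*o^2 - 1638*o + 2160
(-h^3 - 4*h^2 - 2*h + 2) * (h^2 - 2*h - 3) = -h^5 - 2*h^4 + 9*h^3 + 18*h^2 + 2*h - 6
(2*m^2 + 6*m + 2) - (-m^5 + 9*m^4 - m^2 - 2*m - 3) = m^5 - 9*m^4 + 3*m^2 + 8*m + 5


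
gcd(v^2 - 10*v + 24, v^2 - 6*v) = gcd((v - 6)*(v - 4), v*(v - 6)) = v - 6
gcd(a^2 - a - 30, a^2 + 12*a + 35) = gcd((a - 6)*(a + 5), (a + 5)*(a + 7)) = a + 5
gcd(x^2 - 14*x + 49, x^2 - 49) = x - 7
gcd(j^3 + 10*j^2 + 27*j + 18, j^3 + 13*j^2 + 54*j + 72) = j^2 + 9*j + 18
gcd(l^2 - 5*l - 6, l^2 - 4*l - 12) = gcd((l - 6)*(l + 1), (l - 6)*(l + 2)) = l - 6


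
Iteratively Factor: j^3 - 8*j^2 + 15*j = (j)*(j^2 - 8*j + 15) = j*(j - 3)*(j - 5)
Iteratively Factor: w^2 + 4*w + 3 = (w + 3)*(w + 1)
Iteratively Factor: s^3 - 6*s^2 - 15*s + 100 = (s - 5)*(s^2 - s - 20) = (s - 5)*(s + 4)*(s - 5)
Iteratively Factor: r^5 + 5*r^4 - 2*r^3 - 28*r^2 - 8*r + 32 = (r + 4)*(r^4 + r^3 - 6*r^2 - 4*r + 8) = (r - 2)*(r + 4)*(r^3 + 3*r^2 - 4) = (r - 2)*(r + 2)*(r + 4)*(r^2 + r - 2) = (r - 2)*(r + 2)^2*(r + 4)*(r - 1)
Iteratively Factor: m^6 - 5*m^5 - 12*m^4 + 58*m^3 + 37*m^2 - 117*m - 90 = (m + 1)*(m^5 - 6*m^4 - 6*m^3 + 64*m^2 - 27*m - 90) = (m - 5)*(m + 1)*(m^4 - m^3 - 11*m^2 + 9*m + 18) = (m - 5)*(m - 2)*(m + 1)*(m^3 + m^2 - 9*m - 9) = (m - 5)*(m - 2)*(m + 1)^2*(m^2 - 9) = (m - 5)*(m - 3)*(m - 2)*(m + 1)^2*(m + 3)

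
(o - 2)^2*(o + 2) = o^3 - 2*o^2 - 4*o + 8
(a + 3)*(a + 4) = a^2 + 7*a + 12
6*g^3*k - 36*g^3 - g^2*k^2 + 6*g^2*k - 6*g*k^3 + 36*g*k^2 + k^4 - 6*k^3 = (-6*g + k)*(-g + k)*(g + k)*(k - 6)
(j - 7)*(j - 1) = j^2 - 8*j + 7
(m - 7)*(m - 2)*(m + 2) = m^3 - 7*m^2 - 4*m + 28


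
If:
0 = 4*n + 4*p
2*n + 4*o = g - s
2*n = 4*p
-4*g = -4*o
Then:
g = -s/3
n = 0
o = -s/3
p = 0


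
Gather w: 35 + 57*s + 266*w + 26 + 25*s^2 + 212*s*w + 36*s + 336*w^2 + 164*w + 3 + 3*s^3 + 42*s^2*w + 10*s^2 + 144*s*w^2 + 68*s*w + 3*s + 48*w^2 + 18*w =3*s^3 + 35*s^2 + 96*s + w^2*(144*s + 384) + w*(42*s^2 + 280*s + 448) + 64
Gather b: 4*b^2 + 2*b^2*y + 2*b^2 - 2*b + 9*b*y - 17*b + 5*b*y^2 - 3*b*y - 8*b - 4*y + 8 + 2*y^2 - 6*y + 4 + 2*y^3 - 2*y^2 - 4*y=b^2*(2*y + 6) + b*(5*y^2 + 6*y - 27) + 2*y^3 - 14*y + 12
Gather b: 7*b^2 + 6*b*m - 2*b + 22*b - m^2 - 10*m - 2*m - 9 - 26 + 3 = 7*b^2 + b*(6*m + 20) - m^2 - 12*m - 32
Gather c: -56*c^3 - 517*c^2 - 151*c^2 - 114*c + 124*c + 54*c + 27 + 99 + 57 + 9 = -56*c^3 - 668*c^2 + 64*c + 192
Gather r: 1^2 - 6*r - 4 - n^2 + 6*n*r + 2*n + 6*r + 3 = -n^2 + 6*n*r + 2*n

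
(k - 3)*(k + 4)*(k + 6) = k^3 + 7*k^2 - 6*k - 72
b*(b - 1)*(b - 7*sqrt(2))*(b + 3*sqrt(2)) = b^4 - 4*sqrt(2)*b^3 - b^3 - 42*b^2 + 4*sqrt(2)*b^2 + 42*b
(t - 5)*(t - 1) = t^2 - 6*t + 5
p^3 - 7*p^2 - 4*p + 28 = (p - 7)*(p - 2)*(p + 2)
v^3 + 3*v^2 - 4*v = v*(v - 1)*(v + 4)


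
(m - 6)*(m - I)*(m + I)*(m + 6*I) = m^4 - 6*m^3 + 6*I*m^3 + m^2 - 36*I*m^2 - 6*m + 6*I*m - 36*I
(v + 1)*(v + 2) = v^2 + 3*v + 2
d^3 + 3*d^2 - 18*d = d*(d - 3)*(d + 6)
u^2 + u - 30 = (u - 5)*(u + 6)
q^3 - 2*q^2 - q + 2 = (q - 2)*(q - 1)*(q + 1)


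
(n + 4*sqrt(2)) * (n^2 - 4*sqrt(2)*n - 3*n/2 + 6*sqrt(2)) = n^3 - 3*n^2/2 - 32*n + 48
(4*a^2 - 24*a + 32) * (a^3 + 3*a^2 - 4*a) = 4*a^5 - 12*a^4 - 56*a^3 + 192*a^2 - 128*a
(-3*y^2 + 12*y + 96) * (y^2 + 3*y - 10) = -3*y^4 + 3*y^3 + 162*y^2 + 168*y - 960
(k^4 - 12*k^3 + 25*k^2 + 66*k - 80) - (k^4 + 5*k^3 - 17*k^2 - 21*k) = -17*k^3 + 42*k^2 + 87*k - 80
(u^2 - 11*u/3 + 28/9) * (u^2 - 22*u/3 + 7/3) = u^4 - 11*u^3 + 97*u^2/3 - 847*u/27 + 196/27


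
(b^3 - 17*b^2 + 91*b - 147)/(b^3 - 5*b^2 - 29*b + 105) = (b - 7)/(b + 5)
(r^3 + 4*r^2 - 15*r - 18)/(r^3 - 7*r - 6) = (r + 6)/(r + 2)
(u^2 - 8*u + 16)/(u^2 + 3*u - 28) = (u - 4)/(u + 7)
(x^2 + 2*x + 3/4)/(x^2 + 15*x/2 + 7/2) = (x + 3/2)/(x + 7)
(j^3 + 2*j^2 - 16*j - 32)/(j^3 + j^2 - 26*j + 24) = (j^2 + 6*j + 8)/(j^2 + 5*j - 6)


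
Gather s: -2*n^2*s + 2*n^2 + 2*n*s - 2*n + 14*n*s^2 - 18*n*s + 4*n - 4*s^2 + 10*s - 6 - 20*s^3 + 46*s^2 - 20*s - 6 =2*n^2 + 2*n - 20*s^3 + s^2*(14*n + 42) + s*(-2*n^2 - 16*n - 10) - 12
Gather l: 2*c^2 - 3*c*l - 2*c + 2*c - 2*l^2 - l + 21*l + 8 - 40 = 2*c^2 - 2*l^2 + l*(20 - 3*c) - 32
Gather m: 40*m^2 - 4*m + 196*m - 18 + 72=40*m^2 + 192*m + 54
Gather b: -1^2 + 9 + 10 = 18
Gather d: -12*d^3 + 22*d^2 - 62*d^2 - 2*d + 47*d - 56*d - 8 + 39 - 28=-12*d^3 - 40*d^2 - 11*d + 3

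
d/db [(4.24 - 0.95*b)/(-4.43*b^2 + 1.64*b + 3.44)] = (-4.2085*b^2 + 37.5664*b - 10.2216)/(19.6249*b^4 - 14.5304*b^3 - 27.7888*b^2 + 11.2832*b + 11.8336)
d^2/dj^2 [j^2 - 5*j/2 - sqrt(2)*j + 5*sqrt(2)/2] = 2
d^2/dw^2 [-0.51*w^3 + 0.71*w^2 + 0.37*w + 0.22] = 1.42 - 3.06*w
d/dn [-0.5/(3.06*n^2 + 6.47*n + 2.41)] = (3.06*n + 3.235)/(3.06*n^2 + 6.47*n + 2.41)^2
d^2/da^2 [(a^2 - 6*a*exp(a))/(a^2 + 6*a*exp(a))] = 12*(-a^2 + 6*a*exp(a) + 2*a - 12*exp(a) - 2)*exp(a)/(a^3 + 18*a^2*exp(a) + 108*a*exp(2*a) + 216*exp(3*a))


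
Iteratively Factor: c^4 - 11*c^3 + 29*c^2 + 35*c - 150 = (c - 5)*(c^3 - 6*c^2 - c + 30) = (c - 5)^2*(c^2 - c - 6) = (c - 5)^2*(c + 2)*(c - 3)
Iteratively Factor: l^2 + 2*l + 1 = (l + 1)*(l + 1)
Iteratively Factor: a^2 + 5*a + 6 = (a + 2)*(a + 3)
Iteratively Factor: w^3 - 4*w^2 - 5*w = (w)*(w^2 - 4*w - 5) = w*(w + 1)*(w - 5)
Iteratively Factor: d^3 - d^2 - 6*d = (d)*(d^2 - d - 6) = d*(d - 3)*(d + 2)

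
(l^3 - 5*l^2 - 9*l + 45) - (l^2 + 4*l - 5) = l^3 - 6*l^2 - 13*l + 50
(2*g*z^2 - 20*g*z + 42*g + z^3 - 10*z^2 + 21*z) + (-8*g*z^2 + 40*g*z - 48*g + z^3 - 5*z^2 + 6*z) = -6*g*z^2 + 20*g*z - 6*g + 2*z^3 - 15*z^2 + 27*z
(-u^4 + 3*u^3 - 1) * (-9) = 9*u^4 - 27*u^3 + 9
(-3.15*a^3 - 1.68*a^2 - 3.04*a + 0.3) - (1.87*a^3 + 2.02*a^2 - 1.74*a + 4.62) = -5.02*a^3 - 3.7*a^2 - 1.3*a - 4.32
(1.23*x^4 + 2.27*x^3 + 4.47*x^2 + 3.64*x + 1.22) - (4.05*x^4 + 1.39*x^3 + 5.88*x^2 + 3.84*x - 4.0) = -2.82*x^4 + 0.88*x^3 - 1.41*x^2 - 0.2*x + 5.22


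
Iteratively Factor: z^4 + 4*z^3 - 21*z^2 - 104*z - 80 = (z + 1)*(z^3 + 3*z^2 - 24*z - 80) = (z + 1)*(z + 4)*(z^2 - z - 20) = (z - 5)*(z + 1)*(z + 4)*(z + 4)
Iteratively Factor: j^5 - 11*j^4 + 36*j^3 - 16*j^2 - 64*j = (j - 4)*(j^4 - 7*j^3 + 8*j^2 + 16*j) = (j - 4)*(j + 1)*(j^3 - 8*j^2 + 16*j) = (j - 4)^2*(j + 1)*(j^2 - 4*j) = j*(j - 4)^2*(j + 1)*(j - 4)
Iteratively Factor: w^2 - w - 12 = (w - 4)*(w + 3)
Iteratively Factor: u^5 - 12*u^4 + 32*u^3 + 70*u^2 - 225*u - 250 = (u + 1)*(u^4 - 13*u^3 + 45*u^2 + 25*u - 250) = (u - 5)*(u + 1)*(u^3 - 8*u^2 + 5*u + 50) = (u - 5)^2*(u + 1)*(u^2 - 3*u - 10) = (u - 5)^2*(u + 1)*(u + 2)*(u - 5)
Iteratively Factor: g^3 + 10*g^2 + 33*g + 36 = (g + 4)*(g^2 + 6*g + 9) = (g + 3)*(g + 4)*(g + 3)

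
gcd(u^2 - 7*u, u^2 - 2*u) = u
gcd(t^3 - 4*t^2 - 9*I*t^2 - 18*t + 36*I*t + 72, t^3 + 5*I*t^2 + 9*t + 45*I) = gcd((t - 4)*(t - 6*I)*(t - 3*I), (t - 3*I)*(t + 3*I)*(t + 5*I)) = t - 3*I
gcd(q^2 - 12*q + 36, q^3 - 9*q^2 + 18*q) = q - 6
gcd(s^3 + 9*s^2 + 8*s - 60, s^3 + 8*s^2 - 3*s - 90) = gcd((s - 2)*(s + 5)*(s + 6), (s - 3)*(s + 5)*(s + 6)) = s^2 + 11*s + 30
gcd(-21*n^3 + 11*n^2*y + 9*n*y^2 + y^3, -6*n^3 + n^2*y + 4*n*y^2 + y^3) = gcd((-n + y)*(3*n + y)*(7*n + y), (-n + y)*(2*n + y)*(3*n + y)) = -3*n^2 + 2*n*y + y^2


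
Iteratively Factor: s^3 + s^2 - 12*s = (s - 3)*(s^2 + 4*s) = s*(s - 3)*(s + 4)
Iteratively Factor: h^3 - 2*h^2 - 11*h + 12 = (h - 4)*(h^2 + 2*h - 3) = (h - 4)*(h + 3)*(h - 1)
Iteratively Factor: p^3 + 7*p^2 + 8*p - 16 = (p + 4)*(p^2 + 3*p - 4) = (p - 1)*(p + 4)*(p + 4)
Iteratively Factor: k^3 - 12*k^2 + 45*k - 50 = (k - 2)*(k^2 - 10*k + 25) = (k - 5)*(k - 2)*(k - 5)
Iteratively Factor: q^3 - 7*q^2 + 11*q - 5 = (q - 5)*(q^2 - 2*q + 1) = (q - 5)*(q - 1)*(q - 1)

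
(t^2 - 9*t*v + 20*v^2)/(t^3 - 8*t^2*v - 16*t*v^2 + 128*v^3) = (t - 5*v)/(t^2 - 4*t*v - 32*v^2)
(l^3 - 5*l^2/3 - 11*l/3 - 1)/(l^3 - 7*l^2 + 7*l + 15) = (l + 1/3)/(l - 5)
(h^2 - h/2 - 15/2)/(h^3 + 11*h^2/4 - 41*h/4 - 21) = 2*(2*h + 5)/(4*h^2 + 23*h + 28)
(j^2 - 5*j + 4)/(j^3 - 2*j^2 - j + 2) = (j - 4)/(j^2 - j - 2)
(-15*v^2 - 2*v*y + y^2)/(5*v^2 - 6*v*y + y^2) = (3*v + y)/(-v + y)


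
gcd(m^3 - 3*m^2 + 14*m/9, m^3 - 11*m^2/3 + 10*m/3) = m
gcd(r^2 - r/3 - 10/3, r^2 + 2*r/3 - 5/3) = r + 5/3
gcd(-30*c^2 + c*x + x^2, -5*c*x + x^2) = -5*c + x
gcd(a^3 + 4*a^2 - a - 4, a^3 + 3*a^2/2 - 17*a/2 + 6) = a^2 + 3*a - 4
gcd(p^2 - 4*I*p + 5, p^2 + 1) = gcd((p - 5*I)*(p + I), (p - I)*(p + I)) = p + I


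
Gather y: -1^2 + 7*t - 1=7*t - 2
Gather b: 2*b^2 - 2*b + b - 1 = 2*b^2 - b - 1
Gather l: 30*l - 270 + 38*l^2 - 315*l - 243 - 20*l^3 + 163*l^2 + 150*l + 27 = -20*l^3 + 201*l^2 - 135*l - 486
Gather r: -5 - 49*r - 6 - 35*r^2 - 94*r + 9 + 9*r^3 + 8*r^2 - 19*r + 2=9*r^3 - 27*r^2 - 162*r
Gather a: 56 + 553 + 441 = 1050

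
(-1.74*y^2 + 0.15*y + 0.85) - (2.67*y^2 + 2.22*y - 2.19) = -4.41*y^2 - 2.07*y + 3.04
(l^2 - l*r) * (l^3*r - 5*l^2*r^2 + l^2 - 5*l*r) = l^5*r - 6*l^4*r^2 + l^4 + 5*l^3*r^3 - 6*l^3*r + 5*l^2*r^2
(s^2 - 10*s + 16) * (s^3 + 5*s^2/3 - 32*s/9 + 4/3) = s^5 - 25*s^4/3 - 38*s^3/9 + 572*s^2/9 - 632*s/9 + 64/3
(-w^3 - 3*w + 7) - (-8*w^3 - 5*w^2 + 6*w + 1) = 7*w^3 + 5*w^2 - 9*w + 6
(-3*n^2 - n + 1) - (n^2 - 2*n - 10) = -4*n^2 + n + 11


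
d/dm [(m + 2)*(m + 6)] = 2*m + 8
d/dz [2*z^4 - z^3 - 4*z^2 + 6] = z*(8*z^2 - 3*z - 8)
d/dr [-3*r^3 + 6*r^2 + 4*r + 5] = -9*r^2 + 12*r + 4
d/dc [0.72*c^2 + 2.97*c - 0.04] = 1.44*c + 2.97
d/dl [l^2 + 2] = 2*l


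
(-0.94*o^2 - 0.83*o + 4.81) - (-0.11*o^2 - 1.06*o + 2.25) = -0.83*o^2 + 0.23*o + 2.56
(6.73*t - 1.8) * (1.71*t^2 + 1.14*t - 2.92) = 11.5083*t^3 + 4.5942*t^2 - 21.7036*t + 5.256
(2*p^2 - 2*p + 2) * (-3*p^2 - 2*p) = -6*p^4 + 2*p^3 - 2*p^2 - 4*p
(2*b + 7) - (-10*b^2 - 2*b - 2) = 10*b^2 + 4*b + 9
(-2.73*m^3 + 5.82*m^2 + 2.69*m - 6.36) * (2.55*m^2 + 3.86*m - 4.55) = -6.9615*m^5 + 4.3032*m^4 + 41.7462*m^3 - 32.3156*m^2 - 36.7891*m + 28.938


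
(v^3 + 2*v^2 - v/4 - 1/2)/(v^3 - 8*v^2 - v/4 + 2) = (v + 2)/(v - 8)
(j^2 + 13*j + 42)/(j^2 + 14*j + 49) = (j + 6)/(j + 7)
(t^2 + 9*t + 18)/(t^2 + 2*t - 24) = (t + 3)/(t - 4)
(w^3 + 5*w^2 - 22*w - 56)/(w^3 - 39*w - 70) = (w^2 + 3*w - 28)/(w^2 - 2*w - 35)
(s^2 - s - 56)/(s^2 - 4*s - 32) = (s + 7)/(s + 4)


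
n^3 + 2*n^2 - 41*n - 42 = (n - 6)*(n + 1)*(n + 7)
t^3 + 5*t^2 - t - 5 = (t - 1)*(t + 1)*(t + 5)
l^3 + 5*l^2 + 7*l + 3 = (l + 1)^2*(l + 3)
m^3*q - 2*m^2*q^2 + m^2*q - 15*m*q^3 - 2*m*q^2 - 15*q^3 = (m - 5*q)*(m + 3*q)*(m*q + q)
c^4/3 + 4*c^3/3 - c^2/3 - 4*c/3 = c*(c/3 + 1/3)*(c - 1)*(c + 4)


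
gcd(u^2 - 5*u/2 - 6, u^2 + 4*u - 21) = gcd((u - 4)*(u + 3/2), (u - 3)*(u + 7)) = 1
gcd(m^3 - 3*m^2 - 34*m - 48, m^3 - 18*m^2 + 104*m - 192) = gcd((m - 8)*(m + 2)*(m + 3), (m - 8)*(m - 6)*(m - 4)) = m - 8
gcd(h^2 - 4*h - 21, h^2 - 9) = h + 3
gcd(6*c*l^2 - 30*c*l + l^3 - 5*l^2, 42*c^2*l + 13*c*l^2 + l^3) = 6*c*l + l^2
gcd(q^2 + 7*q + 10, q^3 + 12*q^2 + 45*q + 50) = q^2 + 7*q + 10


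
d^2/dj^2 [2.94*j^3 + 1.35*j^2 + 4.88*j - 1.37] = 17.64*j + 2.7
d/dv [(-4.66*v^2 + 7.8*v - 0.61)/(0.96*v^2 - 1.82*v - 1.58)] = (0.993200000000002*v^2 + 15.8968*v - 13.4342)/(0.9216*v^4 - 3.4944*v^3 + 0.2788*v^2 + 5.7512*v + 2.4964)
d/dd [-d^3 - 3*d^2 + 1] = 3*d*(-d - 2)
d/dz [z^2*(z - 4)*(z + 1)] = z*(4*z^2 - 9*z - 8)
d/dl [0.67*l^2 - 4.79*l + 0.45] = 1.34*l - 4.79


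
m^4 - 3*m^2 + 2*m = m*(m - 1)^2*(m + 2)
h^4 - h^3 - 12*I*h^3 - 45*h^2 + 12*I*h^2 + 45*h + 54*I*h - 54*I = (h - 1)*(h - 6*I)*(h - 3*I)^2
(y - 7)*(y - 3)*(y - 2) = y^3 - 12*y^2 + 41*y - 42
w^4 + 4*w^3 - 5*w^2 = w^2*(w - 1)*(w + 5)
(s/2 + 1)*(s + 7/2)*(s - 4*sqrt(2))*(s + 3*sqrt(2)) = s^4/2 - sqrt(2)*s^3/2 + 11*s^3/4 - 17*s^2/2 - 11*sqrt(2)*s^2/4 - 66*s - 7*sqrt(2)*s/2 - 84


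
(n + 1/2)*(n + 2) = n^2 + 5*n/2 + 1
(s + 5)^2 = s^2 + 10*s + 25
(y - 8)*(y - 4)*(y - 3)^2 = y^4 - 18*y^3 + 113*y^2 - 300*y + 288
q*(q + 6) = q^2 + 6*q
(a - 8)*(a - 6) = a^2 - 14*a + 48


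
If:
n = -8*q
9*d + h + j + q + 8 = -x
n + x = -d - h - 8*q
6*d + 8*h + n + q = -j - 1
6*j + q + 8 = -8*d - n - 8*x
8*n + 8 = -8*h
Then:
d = -421/406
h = 1203/1421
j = 92/1421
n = -2624/1421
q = 328/1421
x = 541/2842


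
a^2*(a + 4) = a^3 + 4*a^2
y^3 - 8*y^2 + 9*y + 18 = (y - 6)*(y - 3)*(y + 1)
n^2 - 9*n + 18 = (n - 6)*(n - 3)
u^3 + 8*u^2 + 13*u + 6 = (u + 1)^2*(u + 6)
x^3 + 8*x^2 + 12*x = x*(x + 2)*(x + 6)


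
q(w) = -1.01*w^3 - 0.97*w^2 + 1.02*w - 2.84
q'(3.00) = -32.07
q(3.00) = -35.78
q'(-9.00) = -226.95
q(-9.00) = 645.70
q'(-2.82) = -17.60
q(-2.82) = 9.22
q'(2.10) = -16.42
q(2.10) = -14.33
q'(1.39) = -7.53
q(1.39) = -6.01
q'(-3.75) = -34.31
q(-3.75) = 32.96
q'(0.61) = -1.29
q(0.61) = -2.81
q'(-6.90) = -129.85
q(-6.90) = 275.73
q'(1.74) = -11.53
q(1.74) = -9.32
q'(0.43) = -0.37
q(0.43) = -2.66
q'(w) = -3.03*w^2 - 1.94*w + 1.02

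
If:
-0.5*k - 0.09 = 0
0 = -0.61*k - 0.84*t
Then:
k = -0.18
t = 0.13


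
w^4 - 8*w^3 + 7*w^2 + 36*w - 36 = (w - 6)*(w - 3)*(w - 1)*(w + 2)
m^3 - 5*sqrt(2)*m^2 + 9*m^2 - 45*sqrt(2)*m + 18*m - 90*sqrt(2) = (m + 3)*(m + 6)*(m - 5*sqrt(2))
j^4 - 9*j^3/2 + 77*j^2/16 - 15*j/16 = j*(j - 3)*(j - 5/4)*(j - 1/4)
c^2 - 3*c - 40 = (c - 8)*(c + 5)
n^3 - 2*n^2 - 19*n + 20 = (n - 5)*(n - 1)*(n + 4)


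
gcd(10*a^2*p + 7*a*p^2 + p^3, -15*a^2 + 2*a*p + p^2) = 5*a + p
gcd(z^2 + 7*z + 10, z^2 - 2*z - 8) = z + 2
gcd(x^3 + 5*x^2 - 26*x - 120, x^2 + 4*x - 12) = x + 6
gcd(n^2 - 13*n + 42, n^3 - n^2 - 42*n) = n - 7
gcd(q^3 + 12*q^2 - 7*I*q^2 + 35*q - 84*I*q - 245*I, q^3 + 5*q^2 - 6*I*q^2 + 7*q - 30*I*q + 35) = q^2 + q*(5 - 7*I) - 35*I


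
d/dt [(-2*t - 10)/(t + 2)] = 6/(t + 2)^2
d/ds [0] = 0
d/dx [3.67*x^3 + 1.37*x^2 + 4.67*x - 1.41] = 11.01*x^2 + 2.74*x + 4.67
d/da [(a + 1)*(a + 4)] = 2*a + 5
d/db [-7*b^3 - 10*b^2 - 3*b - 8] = -21*b^2 - 20*b - 3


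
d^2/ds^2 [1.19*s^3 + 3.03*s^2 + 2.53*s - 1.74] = 7.14*s + 6.06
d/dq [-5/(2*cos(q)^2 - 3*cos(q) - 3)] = 5*(3 - 4*cos(q))*sin(q)/(3*cos(q) - cos(2*q) + 2)^2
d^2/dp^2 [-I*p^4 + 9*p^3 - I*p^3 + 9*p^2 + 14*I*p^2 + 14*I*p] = -12*I*p^2 + 6*p*(9 - I) + 18 + 28*I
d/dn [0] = 0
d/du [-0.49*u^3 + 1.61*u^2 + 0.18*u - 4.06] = -1.47*u^2 + 3.22*u + 0.18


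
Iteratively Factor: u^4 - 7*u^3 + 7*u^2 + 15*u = (u - 3)*(u^3 - 4*u^2 - 5*u) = (u - 5)*(u - 3)*(u^2 + u) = u*(u - 5)*(u - 3)*(u + 1)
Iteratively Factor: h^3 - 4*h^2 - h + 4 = (h - 1)*(h^2 - 3*h - 4) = (h - 1)*(h + 1)*(h - 4)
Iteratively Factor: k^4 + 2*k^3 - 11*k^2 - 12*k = (k)*(k^3 + 2*k^2 - 11*k - 12) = k*(k + 4)*(k^2 - 2*k - 3) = k*(k - 3)*(k + 4)*(k + 1)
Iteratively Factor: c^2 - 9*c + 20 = (c - 5)*(c - 4)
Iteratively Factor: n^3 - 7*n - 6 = (n + 1)*(n^2 - n - 6) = (n - 3)*(n + 1)*(n + 2)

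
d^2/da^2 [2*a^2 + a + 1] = 4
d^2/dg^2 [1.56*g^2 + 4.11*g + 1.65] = 3.12000000000000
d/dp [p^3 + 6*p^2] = 3*p*(p + 4)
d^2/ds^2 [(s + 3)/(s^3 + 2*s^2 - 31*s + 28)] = 2*((s + 3)*(3*s^2 + 4*s - 31)^2 + (-3*s^2 - 4*s - (s + 3)*(3*s + 2) + 31)*(s^3 + 2*s^2 - 31*s + 28))/(s^3 + 2*s^2 - 31*s + 28)^3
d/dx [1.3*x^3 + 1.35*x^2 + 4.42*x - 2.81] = 3.9*x^2 + 2.7*x + 4.42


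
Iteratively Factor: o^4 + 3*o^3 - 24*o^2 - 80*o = (o + 4)*(o^3 - o^2 - 20*o) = (o - 5)*(o + 4)*(o^2 + 4*o) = (o - 5)*(o + 4)^2*(o)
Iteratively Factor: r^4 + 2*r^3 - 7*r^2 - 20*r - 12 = (r + 2)*(r^3 - 7*r - 6) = (r + 2)^2*(r^2 - 2*r - 3) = (r - 3)*(r + 2)^2*(r + 1)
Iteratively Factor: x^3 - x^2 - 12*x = (x - 4)*(x^2 + 3*x) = (x - 4)*(x + 3)*(x)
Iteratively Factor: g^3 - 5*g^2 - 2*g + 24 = (g - 4)*(g^2 - g - 6) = (g - 4)*(g - 3)*(g + 2)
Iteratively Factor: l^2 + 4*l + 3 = (l + 1)*(l + 3)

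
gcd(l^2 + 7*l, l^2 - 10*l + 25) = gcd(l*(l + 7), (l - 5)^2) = 1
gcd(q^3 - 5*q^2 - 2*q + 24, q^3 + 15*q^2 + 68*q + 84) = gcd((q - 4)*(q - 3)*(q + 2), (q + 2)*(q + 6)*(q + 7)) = q + 2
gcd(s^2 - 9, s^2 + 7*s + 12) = s + 3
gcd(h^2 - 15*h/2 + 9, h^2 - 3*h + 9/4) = h - 3/2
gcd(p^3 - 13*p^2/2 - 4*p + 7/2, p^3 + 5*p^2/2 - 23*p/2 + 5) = p - 1/2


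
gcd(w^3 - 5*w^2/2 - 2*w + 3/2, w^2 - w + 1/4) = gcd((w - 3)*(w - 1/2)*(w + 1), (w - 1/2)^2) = w - 1/2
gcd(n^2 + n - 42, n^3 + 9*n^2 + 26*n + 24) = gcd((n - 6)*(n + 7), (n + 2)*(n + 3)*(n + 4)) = 1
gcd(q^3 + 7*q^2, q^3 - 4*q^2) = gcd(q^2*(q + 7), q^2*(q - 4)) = q^2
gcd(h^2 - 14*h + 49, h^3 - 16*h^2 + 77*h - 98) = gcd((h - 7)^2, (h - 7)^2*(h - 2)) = h^2 - 14*h + 49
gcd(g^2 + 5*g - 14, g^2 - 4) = g - 2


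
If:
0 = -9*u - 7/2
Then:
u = -7/18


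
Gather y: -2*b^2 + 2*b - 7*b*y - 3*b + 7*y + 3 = -2*b^2 - b + y*(7 - 7*b) + 3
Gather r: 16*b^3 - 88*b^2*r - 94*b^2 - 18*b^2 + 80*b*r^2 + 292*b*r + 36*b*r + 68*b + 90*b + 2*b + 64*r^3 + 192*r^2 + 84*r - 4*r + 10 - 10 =16*b^3 - 112*b^2 + 160*b + 64*r^3 + r^2*(80*b + 192) + r*(-88*b^2 + 328*b + 80)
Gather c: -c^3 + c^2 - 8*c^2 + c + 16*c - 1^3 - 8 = -c^3 - 7*c^2 + 17*c - 9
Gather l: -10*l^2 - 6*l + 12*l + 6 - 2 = -10*l^2 + 6*l + 4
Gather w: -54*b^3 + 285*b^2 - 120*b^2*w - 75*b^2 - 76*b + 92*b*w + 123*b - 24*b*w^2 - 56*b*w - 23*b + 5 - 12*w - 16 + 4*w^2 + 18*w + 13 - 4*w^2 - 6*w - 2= -54*b^3 + 210*b^2 - 24*b*w^2 + 24*b + w*(-120*b^2 + 36*b)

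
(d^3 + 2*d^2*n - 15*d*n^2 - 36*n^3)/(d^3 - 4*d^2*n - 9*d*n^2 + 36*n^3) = (d + 3*n)/(d - 3*n)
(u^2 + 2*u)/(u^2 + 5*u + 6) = u/(u + 3)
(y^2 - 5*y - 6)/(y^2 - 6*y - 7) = (y - 6)/(y - 7)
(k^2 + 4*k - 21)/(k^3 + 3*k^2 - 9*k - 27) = (k + 7)/(k^2 + 6*k + 9)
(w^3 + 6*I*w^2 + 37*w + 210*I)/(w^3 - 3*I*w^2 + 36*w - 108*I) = (w^2 + 12*I*w - 35)/(w^2 + 3*I*w + 18)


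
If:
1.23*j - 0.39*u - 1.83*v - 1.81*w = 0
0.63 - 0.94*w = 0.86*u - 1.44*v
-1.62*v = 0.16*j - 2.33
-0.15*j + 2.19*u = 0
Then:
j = 4.42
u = 0.30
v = 1.00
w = 1.93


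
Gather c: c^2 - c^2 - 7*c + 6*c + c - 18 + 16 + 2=0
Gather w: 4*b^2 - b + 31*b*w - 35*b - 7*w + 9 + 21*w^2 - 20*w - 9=4*b^2 - 36*b + 21*w^2 + w*(31*b - 27)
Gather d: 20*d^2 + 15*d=20*d^2 + 15*d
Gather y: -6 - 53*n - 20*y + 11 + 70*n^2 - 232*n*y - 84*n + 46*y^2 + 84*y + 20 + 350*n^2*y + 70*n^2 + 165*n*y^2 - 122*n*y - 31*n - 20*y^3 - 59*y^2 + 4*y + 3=140*n^2 - 168*n - 20*y^3 + y^2*(165*n - 13) + y*(350*n^2 - 354*n + 68) + 28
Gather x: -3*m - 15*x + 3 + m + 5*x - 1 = -2*m - 10*x + 2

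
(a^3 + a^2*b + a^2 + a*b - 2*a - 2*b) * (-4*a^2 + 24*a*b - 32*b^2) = -4*a^5 + 20*a^4*b - 4*a^4 - 8*a^3*b^2 + 20*a^3*b + 8*a^3 - 32*a^2*b^3 - 8*a^2*b^2 - 40*a^2*b - 32*a*b^3 + 16*a*b^2 + 64*b^3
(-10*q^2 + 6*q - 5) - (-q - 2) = -10*q^2 + 7*q - 3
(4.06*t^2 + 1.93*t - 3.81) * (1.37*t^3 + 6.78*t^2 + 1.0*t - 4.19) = 5.5622*t^5 + 30.1709*t^4 + 11.9257*t^3 - 40.9132*t^2 - 11.8967*t + 15.9639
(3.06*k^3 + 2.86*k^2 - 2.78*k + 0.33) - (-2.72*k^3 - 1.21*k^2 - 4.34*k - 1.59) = 5.78*k^3 + 4.07*k^2 + 1.56*k + 1.92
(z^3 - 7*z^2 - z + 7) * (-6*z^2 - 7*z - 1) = -6*z^5 + 35*z^4 + 54*z^3 - 28*z^2 - 48*z - 7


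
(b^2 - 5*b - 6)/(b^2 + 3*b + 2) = (b - 6)/(b + 2)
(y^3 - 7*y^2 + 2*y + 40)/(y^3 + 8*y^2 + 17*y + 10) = (y^2 - 9*y + 20)/(y^2 + 6*y + 5)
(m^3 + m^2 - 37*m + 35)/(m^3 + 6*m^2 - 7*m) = (m - 5)/m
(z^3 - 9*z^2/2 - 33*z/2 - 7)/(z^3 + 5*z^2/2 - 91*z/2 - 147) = (2*z^2 + 5*z + 2)/(2*z^2 + 19*z + 42)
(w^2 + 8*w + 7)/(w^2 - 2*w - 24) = (w^2 + 8*w + 7)/(w^2 - 2*w - 24)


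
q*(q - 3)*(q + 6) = q^3 + 3*q^2 - 18*q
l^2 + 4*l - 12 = (l - 2)*(l + 6)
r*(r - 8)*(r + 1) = r^3 - 7*r^2 - 8*r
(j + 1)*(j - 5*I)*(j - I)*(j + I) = j^4 + j^3 - 5*I*j^3 + j^2 - 5*I*j^2 + j - 5*I*j - 5*I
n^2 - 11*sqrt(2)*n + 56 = (n - 7*sqrt(2))*(n - 4*sqrt(2))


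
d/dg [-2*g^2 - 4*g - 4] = -4*g - 4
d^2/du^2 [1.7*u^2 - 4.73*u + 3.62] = 3.40000000000000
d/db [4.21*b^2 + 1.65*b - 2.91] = 8.42*b + 1.65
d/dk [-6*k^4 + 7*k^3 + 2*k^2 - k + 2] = -24*k^3 + 21*k^2 + 4*k - 1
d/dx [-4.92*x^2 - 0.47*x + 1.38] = -9.84*x - 0.47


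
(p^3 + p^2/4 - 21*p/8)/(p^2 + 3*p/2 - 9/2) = p*(4*p + 7)/(4*(p + 3))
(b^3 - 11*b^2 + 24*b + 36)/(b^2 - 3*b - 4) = (b^2 - 12*b + 36)/(b - 4)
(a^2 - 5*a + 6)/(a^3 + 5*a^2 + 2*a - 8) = (a^2 - 5*a + 6)/(a^3 + 5*a^2 + 2*a - 8)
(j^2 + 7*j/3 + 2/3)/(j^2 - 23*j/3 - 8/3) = (j + 2)/(j - 8)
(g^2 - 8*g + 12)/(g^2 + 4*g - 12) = (g - 6)/(g + 6)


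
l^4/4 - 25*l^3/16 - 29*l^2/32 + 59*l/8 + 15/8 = (l/4 + 1/2)*(l - 6)*(l - 5/2)*(l + 1/4)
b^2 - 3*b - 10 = (b - 5)*(b + 2)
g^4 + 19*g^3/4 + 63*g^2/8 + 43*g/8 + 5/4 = (g + 1/2)*(g + 1)*(g + 5/4)*(g + 2)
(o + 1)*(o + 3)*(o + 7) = o^3 + 11*o^2 + 31*o + 21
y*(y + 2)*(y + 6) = y^3 + 8*y^2 + 12*y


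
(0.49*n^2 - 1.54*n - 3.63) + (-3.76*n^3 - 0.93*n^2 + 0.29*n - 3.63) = -3.76*n^3 - 0.44*n^2 - 1.25*n - 7.26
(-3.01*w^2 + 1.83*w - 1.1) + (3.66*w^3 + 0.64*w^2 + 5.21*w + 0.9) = 3.66*w^3 - 2.37*w^2 + 7.04*w - 0.2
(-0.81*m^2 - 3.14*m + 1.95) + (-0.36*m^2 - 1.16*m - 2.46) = -1.17*m^2 - 4.3*m - 0.51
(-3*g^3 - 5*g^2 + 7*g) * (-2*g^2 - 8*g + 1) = 6*g^5 + 34*g^4 + 23*g^3 - 61*g^2 + 7*g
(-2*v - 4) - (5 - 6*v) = 4*v - 9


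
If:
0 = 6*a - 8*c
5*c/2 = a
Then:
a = 0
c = 0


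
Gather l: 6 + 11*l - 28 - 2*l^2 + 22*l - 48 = -2*l^2 + 33*l - 70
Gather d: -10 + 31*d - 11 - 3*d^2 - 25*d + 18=-3*d^2 + 6*d - 3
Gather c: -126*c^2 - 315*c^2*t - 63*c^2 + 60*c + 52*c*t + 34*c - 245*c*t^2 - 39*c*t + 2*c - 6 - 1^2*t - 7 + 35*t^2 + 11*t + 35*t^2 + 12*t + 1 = c^2*(-315*t - 189) + c*(-245*t^2 + 13*t + 96) + 70*t^2 + 22*t - 12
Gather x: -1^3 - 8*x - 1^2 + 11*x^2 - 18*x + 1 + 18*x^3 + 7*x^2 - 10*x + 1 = 18*x^3 + 18*x^2 - 36*x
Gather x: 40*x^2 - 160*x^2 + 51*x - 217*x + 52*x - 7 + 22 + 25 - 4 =-120*x^2 - 114*x + 36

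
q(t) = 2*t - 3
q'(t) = 2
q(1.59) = 0.18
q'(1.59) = 2.00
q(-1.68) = -6.36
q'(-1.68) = 2.00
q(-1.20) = -5.40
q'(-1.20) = 2.00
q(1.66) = 0.32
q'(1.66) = 2.00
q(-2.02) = -7.04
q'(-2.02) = 2.00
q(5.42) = 7.84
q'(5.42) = 2.00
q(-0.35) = -3.70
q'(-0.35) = 2.00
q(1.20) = -0.60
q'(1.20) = 2.00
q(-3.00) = -9.00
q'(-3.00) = 2.00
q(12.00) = 21.00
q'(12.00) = 2.00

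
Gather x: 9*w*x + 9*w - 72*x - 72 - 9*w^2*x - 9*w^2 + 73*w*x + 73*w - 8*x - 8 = -9*w^2 + 82*w + x*(-9*w^2 + 82*w - 80) - 80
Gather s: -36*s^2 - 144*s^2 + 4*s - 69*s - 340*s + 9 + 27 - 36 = -180*s^2 - 405*s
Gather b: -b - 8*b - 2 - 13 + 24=9 - 9*b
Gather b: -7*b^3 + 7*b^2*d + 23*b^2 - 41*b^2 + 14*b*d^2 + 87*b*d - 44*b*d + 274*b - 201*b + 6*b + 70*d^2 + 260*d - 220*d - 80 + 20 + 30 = -7*b^3 + b^2*(7*d - 18) + b*(14*d^2 + 43*d + 79) + 70*d^2 + 40*d - 30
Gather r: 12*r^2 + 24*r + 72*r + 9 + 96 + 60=12*r^2 + 96*r + 165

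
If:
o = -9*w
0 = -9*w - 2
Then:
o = 2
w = -2/9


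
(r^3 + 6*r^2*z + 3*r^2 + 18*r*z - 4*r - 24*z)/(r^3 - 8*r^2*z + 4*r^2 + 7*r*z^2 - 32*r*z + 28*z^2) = (r^2 + 6*r*z - r - 6*z)/(r^2 - 8*r*z + 7*z^2)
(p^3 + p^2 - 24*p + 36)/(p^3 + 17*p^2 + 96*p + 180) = (p^2 - 5*p + 6)/(p^2 + 11*p + 30)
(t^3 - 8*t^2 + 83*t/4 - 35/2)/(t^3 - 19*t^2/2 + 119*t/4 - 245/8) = 2*(t - 2)/(2*t - 7)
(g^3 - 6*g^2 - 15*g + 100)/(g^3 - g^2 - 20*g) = (g - 5)/g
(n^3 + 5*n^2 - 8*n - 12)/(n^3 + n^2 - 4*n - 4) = (n + 6)/(n + 2)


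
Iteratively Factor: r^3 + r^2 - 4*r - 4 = (r - 2)*(r^2 + 3*r + 2) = (r - 2)*(r + 1)*(r + 2)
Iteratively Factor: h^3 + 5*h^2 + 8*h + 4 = (h + 1)*(h^2 + 4*h + 4) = (h + 1)*(h + 2)*(h + 2)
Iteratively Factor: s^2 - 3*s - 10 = (s - 5)*(s + 2)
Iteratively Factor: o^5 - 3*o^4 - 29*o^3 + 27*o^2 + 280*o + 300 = (o + 2)*(o^4 - 5*o^3 - 19*o^2 + 65*o + 150) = (o + 2)^2*(o^3 - 7*o^2 - 5*o + 75) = (o - 5)*(o + 2)^2*(o^2 - 2*o - 15) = (o - 5)*(o + 2)^2*(o + 3)*(o - 5)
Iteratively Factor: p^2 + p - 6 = (p - 2)*(p + 3)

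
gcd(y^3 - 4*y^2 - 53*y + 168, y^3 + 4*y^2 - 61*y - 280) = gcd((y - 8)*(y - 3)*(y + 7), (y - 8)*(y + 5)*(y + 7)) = y^2 - y - 56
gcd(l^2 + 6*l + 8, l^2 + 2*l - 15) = 1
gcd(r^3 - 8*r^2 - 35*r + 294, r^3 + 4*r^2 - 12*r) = r + 6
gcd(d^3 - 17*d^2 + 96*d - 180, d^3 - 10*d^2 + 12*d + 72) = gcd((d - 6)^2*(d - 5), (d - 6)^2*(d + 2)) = d^2 - 12*d + 36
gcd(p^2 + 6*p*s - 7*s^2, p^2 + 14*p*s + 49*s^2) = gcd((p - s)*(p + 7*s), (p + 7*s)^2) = p + 7*s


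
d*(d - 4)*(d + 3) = d^3 - d^2 - 12*d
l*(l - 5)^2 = l^3 - 10*l^2 + 25*l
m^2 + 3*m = m*(m + 3)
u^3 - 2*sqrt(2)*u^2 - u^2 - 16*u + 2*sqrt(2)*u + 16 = (u - 1)*(u - 4*sqrt(2))*(u + 2*sqrt(2))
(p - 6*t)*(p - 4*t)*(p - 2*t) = p^3 - 12*p^2*t + 44*p*t^2 - 48*t^3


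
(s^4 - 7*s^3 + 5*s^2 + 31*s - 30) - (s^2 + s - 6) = s^4 - 7*s^3 + 4*s^2 + 30*s - 24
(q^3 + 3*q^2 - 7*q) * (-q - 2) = -q^4 - 5*q^3 + q^2 + 14*q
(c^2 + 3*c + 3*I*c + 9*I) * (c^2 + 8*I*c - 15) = c^4 + 3*c^3 + 11*I*c^3 - 39*c^2 + 33*I*c^2 - 117*c - 45*I*c - 135*I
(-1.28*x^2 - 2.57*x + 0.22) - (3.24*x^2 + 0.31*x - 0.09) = -4.52*x^2 - 2.88*x + 0.31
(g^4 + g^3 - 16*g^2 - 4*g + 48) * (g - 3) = g^5 - 2*g^4 - 19*g^3 + 44*g^2 + 60*g - 144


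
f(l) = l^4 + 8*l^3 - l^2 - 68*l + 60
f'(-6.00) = -56.00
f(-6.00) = 0.00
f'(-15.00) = -8138.00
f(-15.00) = 24480.00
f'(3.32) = 336.28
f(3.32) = 237.47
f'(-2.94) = 43.68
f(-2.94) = 122.69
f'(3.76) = 476.41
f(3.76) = 415.31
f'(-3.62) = 63.99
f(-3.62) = 85.28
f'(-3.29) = 55.91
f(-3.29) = 105.17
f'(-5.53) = 0.55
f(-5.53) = -12.25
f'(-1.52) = -23.56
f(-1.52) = 138.29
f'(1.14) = -33.16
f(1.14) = -5.28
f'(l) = 4*l^3 + 24*l^2 - 2*l - 68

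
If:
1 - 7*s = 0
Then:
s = 1/7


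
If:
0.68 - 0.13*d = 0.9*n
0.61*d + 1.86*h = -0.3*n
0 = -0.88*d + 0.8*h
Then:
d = -0.09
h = -0.10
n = 0.77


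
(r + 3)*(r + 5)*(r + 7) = r^3 + 15*r^2 + 71*r + 105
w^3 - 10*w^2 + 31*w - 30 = (w - 5)*(w - 3)*(w - 2)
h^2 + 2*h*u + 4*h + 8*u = (h + 4)*(h + 2*u)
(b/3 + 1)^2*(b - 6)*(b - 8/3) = b^4/9 - 8*b^3/27 - 3*b^2 + 2*b + 16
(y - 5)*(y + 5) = y^2 - 25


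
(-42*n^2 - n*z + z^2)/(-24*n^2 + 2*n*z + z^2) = (-7*n + z)/(-4*n + z)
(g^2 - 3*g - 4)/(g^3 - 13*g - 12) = 1/(g + 3)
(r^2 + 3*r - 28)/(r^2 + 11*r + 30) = (r^2 + 3*r - 28)/(r^2 + 11*r + 30)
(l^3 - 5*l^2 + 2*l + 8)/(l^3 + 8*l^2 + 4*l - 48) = (l^2 - 3*l - 4)/(l^2 + 10*l + 24)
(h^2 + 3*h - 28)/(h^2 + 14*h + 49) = (h - 4)/(h + 7)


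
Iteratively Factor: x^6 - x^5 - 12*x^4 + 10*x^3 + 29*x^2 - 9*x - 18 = (x + 3)*(x^5 - 4*x^4 + 10*x^2 - x - 6) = (x + 1)*(x + 3)*(x^4 - 5*x^3 + 5*x^2 + 5*x - 6) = (x - 3)*(x + 1)*(x + 3)*(x^3 - 2*x^2 - x + 2) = (x - 3)*(x - 1)*(x + 1)*(x + 3)*(x^2 - x - 2) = (x - 3)*(x - 1)*(x + 1)^2*(x + 3)*(x - 2)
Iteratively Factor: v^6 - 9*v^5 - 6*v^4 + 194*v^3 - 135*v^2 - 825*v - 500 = (v + 1)*(v^5 - 10*v^4 + 4*v^3 + 190*v^2 - 325*v - 500) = (v + 1)*(v + 4)*(v^4 - 14*v^3 + 60*v^2 - 50*v - 125) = (v + 1)^2*(v + 4)*(v^3 - 15*v^2 + 75*v - 125) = (v - 5)*(v + 1)^2*(v + 4)*(v^2 - 10*v + 25) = (v - 5)^2*(v + 1)^2*(v + 4)*(v - 5)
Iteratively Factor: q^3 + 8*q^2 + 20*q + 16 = (q + 2)*(q^2 + 6*q + 8) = (q + 2)*(q + 4)*(q + 2)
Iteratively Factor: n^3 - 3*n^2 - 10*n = (n)*(n^2 - 3*n - 10) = n*(n + 2)*(n - 5)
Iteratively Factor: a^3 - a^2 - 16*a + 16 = (a + 4)*(a^2 - 5*a + 4) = (a - 4)*(a + 4)*(a - 1)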